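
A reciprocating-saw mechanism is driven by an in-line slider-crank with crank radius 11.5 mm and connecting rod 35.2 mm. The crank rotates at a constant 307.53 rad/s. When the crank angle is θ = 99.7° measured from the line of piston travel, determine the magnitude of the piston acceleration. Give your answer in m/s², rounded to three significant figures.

ω = 307.5 rad/s
x(θ) = r cosθ + √(L² − r² sin²θ); with ω constant, a = ω²·d²x/dθ².
d²x/dθ² = −r cosθ − r²(cos2θ)/√u − r⁴ sin²2θ/(4u^{3/2}),  u = L² − r² sin²θ = 0.00111054 m².
Substituting r = 0.0115 m, L = 0.0352 m, θ = 99.7°: d²x/dθ² = +0.0056678 m.
a = ω²·d²x/dθ² = (307.5)²·(+0.0056678) = +536.03 m/s²;  |a| = 536.03 m/s².

536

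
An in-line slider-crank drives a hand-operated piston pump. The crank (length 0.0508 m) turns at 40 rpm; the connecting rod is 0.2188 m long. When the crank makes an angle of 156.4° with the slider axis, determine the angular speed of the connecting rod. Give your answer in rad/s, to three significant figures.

0.895

ω = 4.189 rad/s (converted from 40 rpm).
The rod makes angle φ with the slider axis where L sinφ = r sinθ; differentiating, L cosφ·φ̇ = r ω cosθ.
L cosφ = √(L² − r² sin²θ) = 0.21785 m.
|ω_rod| = r ω |cosθ| / √(L² − r² sin²θ) = 0.0508·4.189·0.91636/0.21785 = 0.89507 rad/s.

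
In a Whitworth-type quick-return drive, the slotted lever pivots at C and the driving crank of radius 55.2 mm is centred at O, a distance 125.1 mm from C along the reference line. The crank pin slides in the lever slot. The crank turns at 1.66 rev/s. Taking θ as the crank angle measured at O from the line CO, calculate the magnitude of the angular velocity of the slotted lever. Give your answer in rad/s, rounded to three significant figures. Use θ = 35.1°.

ω = 10.43 rad/s (from 1.66 rev/s).
Crank pin A relative to C: A = (d + r cosθ, r sinθ); lever angle φ = atan2(r sinθ, d + r cosθ).
Differentiating tanφ: φ̇ = rω(d cosθ + r)/(d² + r² + 2dr cosθ).
d² + r² + 2dr cosθ = |CA|² = 0.0299965 m²;  d cosθ + r = +0.15755 m.
|ω_lever| = |0.0552·10.43·+0.15755| / 0.0299965 = 3.024 rad/s.

3.02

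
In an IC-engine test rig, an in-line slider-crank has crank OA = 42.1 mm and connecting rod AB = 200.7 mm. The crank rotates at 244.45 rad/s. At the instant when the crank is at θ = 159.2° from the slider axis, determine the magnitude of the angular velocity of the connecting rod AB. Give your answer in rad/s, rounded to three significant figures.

48.1

ω = 244.4 rad/s
The rod makes angle φ with the slider axis where L sinφ = r sinθ; differentiating, L cosφ·φ̇ = r ω cosθ.
L cosφ = √(L² − r² sin²θ) = 0.20014 m.
|ω_rod| = r ω |cosθ| / √(L² − r² sin²θ) = 0.0421·244.4·0.93483/0.20014 = 48.069 rad/s.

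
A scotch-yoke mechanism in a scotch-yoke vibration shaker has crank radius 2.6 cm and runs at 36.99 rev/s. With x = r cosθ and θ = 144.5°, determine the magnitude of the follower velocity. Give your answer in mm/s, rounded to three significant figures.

3510

ω = 232.4 rad/s (from 36.99 rev/s).
x = r cosθ ⇒ ẋ = −rω sinθ.
|v| = rω|sinθ| = 0.026·232.4·|sin 144.5°| = 3.5091 m/s = 3509.1 mm/s.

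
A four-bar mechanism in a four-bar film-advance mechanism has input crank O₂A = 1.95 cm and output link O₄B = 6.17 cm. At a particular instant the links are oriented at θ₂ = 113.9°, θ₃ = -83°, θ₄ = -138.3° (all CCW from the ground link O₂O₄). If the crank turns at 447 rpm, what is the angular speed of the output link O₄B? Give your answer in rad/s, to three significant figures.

5.23

ω₂ = 46.81 rad/s (from 447 rpm).
Differentiating the loop-closure r₂e^{iθ₂}+r₃e^{iθ₃}=r₁+r₄e^{iθ₄} gives r₂ω₂e^{iθ₂}+r₃ω₃e^{iθ₃}=r₄ω₄e^{iθ₄}.
Eliminating the other unknown: ω₄ = r₂ω₂ sin(θ₂−θ₃) / [r₄ sin(θ₄−θ₃)].
Numerator sine = -0.29070; denominator sine = -0.82214.
Result = 0.0195·46.81·(-0.29070) / (0.0617·(-0.82214)) = +5.231 rad/s; magnitude 5.231 rad/s.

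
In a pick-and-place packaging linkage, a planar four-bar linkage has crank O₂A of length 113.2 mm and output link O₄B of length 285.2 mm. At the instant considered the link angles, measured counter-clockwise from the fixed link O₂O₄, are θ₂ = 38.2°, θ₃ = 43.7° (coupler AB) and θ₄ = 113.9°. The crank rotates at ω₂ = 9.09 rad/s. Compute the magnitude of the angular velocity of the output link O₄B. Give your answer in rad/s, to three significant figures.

0.368

ω₂ = 9.09 rad/s
Differentiating the loop-closure r₂e^{iθ₂}+r₃e^{iθ₃}=r₁+r₄e^{iθ₄} gives r₂ω₂e^{iθ₂}+r₃ω₃e^{iθ₃}=r₄ω₄e^{iθ₄}.
Eliminating the other unknown: ω₄ = r₂ω₂ sin(θ₂−θ₃) / [r₄ sin(θ₄−θ₃)].
Numerator sine = -0.09585; denominator sine = +0.94088.
Result = 0.1132·9.09·(-0.09585) / (0.2852·(+0.94088)) = -0.36754 rad/s; magnitude 0.36754 rad/s.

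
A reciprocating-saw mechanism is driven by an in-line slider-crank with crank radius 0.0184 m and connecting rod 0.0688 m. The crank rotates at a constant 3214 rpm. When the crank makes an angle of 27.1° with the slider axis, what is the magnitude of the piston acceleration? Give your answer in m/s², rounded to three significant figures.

2190

ω = 2π·3214/60 = 336.6 rad/s
x(θ) = r cosθ + √(L² − r² sin²θ); with ω constant, a = ω²·d²x/dθ².
d²x/dθ² = −r cosθ − r²(cos2θ)/√u − r⁴ sin²2θ/(4u^{3/2}),  u = L² − r² sin²θ = 0.00466318 m².
Substituting r = 0.0184 m, L = 0.0688 m, θ = 27.1°: d²x/dθ² = -0.019339 m.
a = ω²·d²x/dθ² = (336.6)²·(-0.019339) = -2190.7 m/s²;  |a| = 2190.7 m/s².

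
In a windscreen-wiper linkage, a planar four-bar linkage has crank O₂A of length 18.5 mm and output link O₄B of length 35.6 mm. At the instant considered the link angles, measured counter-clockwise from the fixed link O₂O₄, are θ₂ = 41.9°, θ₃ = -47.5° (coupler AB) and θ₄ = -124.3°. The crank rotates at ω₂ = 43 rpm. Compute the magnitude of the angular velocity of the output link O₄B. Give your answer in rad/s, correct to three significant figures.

2.40

ω₂ = 4.503 rad/s (from 43 rpm).
Differentiating the loop-closure r₂e^{iθ₂}+r₃e^{iθ₃}=r₁+r₄e^{iθ₄} gives r₂ω₂e^{iθ₂}+r₃ω₃e^{iθ₃}=r₄ω₄e^{iθ₄}.
Eliminating the other unknown: ω₄ = r₂ω₂ sin(θ₂−θ₃) / [r₄ sin(θ₄−θ₃)].
Numerator sine = +0.99995; denominator sine = -0.97358.
Result = 0.0185·4.503·(+0.99995) / (0.0356·(-0.97358)) = -2.4034 rad/s; magnitude 2.4034 rad/s.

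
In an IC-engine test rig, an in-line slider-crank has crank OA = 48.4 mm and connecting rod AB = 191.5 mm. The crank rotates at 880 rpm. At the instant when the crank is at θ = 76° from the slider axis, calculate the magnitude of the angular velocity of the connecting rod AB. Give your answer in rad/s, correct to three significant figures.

5.81

ω = 92.15 rad/s (converted from 880 rpm).
The rod makes angle φ with the slider axis where L sinφ = r sinθ; differentiating, L cosφ·φ̇ = r ω cosθ.
L cosφ = √(L² − r² sin²θ) = 0.18565 m.
|ω_rod| = r ω |cosθ| / √(L² − r² sin²θ) = 0.0484·92.15·0.24192/0.18565 = 5.8121 rad/s.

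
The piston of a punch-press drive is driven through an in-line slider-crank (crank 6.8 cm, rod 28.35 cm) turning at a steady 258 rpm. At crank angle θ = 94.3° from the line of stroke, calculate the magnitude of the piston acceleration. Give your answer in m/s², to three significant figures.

ω = 2π·258/60 = 27.02 rad/s
x(θ) = r cosθ + √(L² − r² sin²θ); with ω constant, a = ω²·d²x/dθ².
d²x/dθ² = −r cosθ − r²(cos2θ)/√u − r⁴ sin²2θ/(4u^{3/2}),  u = L² − r² sin²θ = 0.0757742 m².
Substituting r = 0.068 m, L = 0.2835 m, θ = 94.3°: d²x/dθ² = +0.021702 m.
a = ω²·d²x/dθ² = (27.02)²·(+0.021702) = +15.841 m/s²;  |a| = 15.841 m/s².

15.8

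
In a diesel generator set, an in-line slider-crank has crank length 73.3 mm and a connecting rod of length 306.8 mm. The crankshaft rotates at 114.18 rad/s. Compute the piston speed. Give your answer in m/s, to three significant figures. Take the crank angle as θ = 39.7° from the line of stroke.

6.34

ω = 114.2 rad/s
For an in-line slider-crank, x = r cosθ + √(L² − r² sin²θ), so v = −rω sinθ·[1 + r cosθ/√(L² − r² sin²θ)].
With r = 0.0733 m, L = 0.3068 m, θ = 39.7°: √(L² − r² sin²θ) = 0.30321 m.
v = −0.0733·114.2·0.63877·[1 + 0.0733·0.76940/0.30321] = -6.3405 m/s.
|v| = 6.3405 m/s.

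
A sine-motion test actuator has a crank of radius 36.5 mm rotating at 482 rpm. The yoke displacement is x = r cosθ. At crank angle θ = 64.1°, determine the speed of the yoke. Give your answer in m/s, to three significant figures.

ω = 50.47 rad/s (from 482 rpm).
x = r cosθ ⇒ ẋ = −rω sinθ.
|v| = rω|sinθ| = 0.0365·50.47·|sin 64.1°| = 1.6573 m/s.

1.66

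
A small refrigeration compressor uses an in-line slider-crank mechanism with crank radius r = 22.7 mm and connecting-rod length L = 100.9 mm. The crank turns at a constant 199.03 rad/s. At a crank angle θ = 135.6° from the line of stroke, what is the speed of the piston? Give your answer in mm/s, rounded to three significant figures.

2650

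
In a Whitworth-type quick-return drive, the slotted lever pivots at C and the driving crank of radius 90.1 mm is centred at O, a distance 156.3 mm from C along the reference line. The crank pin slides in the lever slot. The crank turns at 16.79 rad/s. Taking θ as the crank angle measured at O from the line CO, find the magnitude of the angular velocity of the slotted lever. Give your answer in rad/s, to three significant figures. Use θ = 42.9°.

ω = 16.79 rad/s
Crank pin A relative to C: A = (d + r cosθ, r sinθ); lever angle φ = atan2(r sinθ, d + r cosθ).
Differentiating tanφ: φ̇ = rω(d cosθ + r)/(d² + r² + 2dr cosθ).
d² + r² + 2dr cosθ = |CA|² = 0.05318 m²;  d cosθ + r = +0.2046 m.
|ω_lever| = |0.0901·16.79·+0.2046| / 0.05318 = 5.82 rad/s.

5.82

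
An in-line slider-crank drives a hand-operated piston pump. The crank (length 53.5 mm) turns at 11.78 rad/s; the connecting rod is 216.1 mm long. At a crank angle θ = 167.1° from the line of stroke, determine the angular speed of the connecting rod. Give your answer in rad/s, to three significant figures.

2.85

ω = 11.78 rad/s
The rod makes angle φ with the slider axis where L sinφ = r sinθ; differentiating, L cosφ·φ̇ = r ω cosθ.
L cosφ = √(L² − r² sin²θ) = 0.21577 m.
|ω_rod| = r ω |cosθ| / √(L² − r² sin²θ) = 0.0535·11.78·0.97476/0.21577 = 2.8471 rad/s.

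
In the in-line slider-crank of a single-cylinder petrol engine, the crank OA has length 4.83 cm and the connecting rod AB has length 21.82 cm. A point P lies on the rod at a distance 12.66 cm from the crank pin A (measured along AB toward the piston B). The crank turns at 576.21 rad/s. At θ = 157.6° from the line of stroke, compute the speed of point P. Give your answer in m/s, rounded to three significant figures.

14.3

ω = 576.2 rad/s.  Crank-pin speed |V_A| = rω = 27.831 m/s, perpendicular to OA.
Rod angle: sinφ = −(r/L) sinθ ⇒ φ = -4.839°; ω_rod = −rω cosθ/√(L²−r²sin²θ) = +118.35 rad/s.
V_P = V_A + ω_rod × AP, with AP = 0.1266 m along the rod.
Components: V_Px = −rω sinθ − a·ω_rod·sinφ = -9.3417 m/s;  V_Py = rω cosθ + a·ω_rod·cosφ = -10.802 m/s.
|V_P| = √(V_Px² + V_Py²) = 14.281 m/s.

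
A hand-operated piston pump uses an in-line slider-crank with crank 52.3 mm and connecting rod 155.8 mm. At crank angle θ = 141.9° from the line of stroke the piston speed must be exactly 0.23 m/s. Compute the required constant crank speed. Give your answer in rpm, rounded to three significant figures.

93.2

For an in-line slider-crank, |v_piston| = rω|sinθ|·[1 + r cosθ/√(L² − r² sin²θ)].
With r = 0.0523 m, L = 0.1558 m, θ = 141.9°: the bracketed kinematic factor |dx/dθ| = 0.023557 m.
ω = v/|dx/dθ| = 0.23/0.023557 = 9.7635 rad/s.
N = 60ω/(2π) = 93.234 rpm.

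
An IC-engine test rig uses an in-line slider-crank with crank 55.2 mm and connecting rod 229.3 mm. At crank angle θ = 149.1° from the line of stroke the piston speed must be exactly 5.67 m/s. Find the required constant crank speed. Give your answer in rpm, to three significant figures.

2410

For an in-line slider-crank, |v_piston| = rω|sinθ|·[1 + r cosθ/√(L² − r² sin²θ)].
With r = 0.0552 m, L = 0.2293 m, θ = 149.1°: the bracketed kinematic factor |dx/dθ| = 0.022447 m.
ω = v/|dx/dθ| = 5.67/0.022447 = 252.6 rad/s.
N = 60ω/(2π) = 2412.1 rpm.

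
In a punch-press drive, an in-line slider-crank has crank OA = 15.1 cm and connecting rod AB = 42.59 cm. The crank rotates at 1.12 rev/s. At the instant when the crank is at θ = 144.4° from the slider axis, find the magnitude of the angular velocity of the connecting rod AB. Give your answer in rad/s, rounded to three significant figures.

2.07

ω = 7.037 rad/s (converted from 1.12 rev/s).
The rod makes angle φ with the slider axis where L sinφ = r sinθ; differentiating, L cosφ·φ̇ = r ω cosθ.
L cosφ = √(L² − r² sin²θ) = 0.41673 m.
|ω_rod| = r ω |cosθ| / √(L² − r² sin²θ) = 0.151·7.037·0.81310/0.41673 = 2.0733 rad/s.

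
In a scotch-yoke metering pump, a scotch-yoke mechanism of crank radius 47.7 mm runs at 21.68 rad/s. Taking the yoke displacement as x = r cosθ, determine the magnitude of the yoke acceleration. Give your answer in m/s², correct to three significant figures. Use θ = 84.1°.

2.30

ω = 21.68 rad/s
x = r cosθ ⇒ ẍ = −rω² cosθ (ω constant).
|a| = rω²|cosθ| = 0.0477·(21.68)²·|cos 84.1°| = 2.3046 m/s².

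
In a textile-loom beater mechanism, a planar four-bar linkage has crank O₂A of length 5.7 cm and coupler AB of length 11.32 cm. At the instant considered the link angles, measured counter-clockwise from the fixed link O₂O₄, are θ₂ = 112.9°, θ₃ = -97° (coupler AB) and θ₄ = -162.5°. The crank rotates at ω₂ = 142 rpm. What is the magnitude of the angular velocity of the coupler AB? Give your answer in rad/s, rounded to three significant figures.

8.19

ω₂ = 14.87 rad/s (from 142 rpm).
Differentiating the loop-closure r₂e^{iθ₂}+r₃e^{iθ₃}=r₁+r₄e^{iθ₄} gives r₂ω₂e^{iθ₂}+r₃ω₃e^{iθ₃}=r₄ω₄e^{iθ₄}.
Eliminating the other unknown: ω₃ = r₂ω₂ sin(θ₄−θ₂) / [r₃ sin(θ₃−θ₄)].
Numerator sine = +0.99556; denominator sine = +0.90996.
Result = 0.057·14.87·(+0.99556) / (0.1132·(+0.90996)) = +8.192 rad/s; magnitude 8.192 rad/s.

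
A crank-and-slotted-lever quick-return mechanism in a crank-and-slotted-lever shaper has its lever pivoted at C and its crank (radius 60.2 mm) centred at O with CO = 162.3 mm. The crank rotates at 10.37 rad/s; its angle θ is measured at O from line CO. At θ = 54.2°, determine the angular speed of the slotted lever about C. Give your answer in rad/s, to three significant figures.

2.34

ω = 10.37 rad/s
Crank pin A relative to C: A = (d + r cosθ, r sinθ); lever angle φ = atan2(r sinθ, d + r cosθ).
Differentiating tanφ: φ̇ = rω(d cosθ + r)/(d² + r² + 2dr cosθ).
d² + r² + 2dr cosθ = |CA|² = 0.0413959 m²;  d cosθ + r = +0.15514 m.
|ω_lever| = |0.0602·10.37·+0.15514| / 0.0413959 = 2.3396 rad/s.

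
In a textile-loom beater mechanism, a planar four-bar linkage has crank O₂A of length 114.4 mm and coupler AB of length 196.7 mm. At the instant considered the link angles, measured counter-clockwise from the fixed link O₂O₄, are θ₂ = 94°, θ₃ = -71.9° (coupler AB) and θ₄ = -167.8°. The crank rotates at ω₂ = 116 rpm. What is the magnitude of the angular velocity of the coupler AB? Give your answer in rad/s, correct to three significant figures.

7.03

ω₂ = 12.15 rad/s (from 116 rpm).
Differentiating the loop-closure r₂e^{iθ₂}+r₃e^{iθ₃}=r₁+r₄e^{iθ₄} gives r₂ω₂e^{iθ₂}+r₃ω₃e^{iθ₃}=r₄ω₄e^{iθ₄}.
Eliminating the other unknown: ω₃ = r₂ω₂ sin(θ₄−θ₂) / [r₃ sin(θ₃−θ₄)].
Numerator sine = +0.98978; denominator sine = +0.99470.
Result = 0.1144·12.15·(+0.98978) / (0.1967·(+0.99470)) = +7.0299 rad/s; magnitude 7.0299 rad/s.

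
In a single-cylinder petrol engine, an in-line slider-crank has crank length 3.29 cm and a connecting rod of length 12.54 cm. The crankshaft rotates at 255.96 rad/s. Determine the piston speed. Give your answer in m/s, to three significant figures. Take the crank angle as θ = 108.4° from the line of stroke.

7.31

ω = 256 rad/s
For an in-line slider-crank, x = r cosθ + √(L² − r² sin²θ), so v = −rω sinθ·[1 + r cosθ/√(L² − r² sin²θ)].
With r = 0.0329 m, L = 0.1254 m, θ = 108.4°: √(L² − r² sin²θ) = 0.12145 m.
v = −0.0329·256·0.94888·[1 + 0.0329·-0.31565/0.12145] = -7.3073 m/s.
|v| = 7.3073 m/s.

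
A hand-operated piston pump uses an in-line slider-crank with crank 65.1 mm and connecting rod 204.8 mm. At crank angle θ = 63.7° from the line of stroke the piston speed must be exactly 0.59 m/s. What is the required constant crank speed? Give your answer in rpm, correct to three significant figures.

84.2

For an in-line slider-crank, |v_piston| = rω|sinθ|·[1 + r cosθ/√(L² − r² sin²θ)].
With r = 0.0651 m, L = 0.2048 m, θ = 63.7°: the bracketed kinematic factor |dx/dθ| = 0.066936 m.
ω = v/|dx/dθ| = 0.59/0.066936 = 8.8143 rad/s.
N = 60ω/(2π) = 84.171 rpm.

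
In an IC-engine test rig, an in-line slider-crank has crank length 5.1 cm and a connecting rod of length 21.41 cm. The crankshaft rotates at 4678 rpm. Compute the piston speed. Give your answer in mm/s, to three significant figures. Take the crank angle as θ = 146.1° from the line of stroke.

11200

ω = 2π·4678/60 = 489.9 rad/s
For an in-line slider-crank, x = r cosθ + √(L² − r² sin²θ), so v = −rω sinθ·[1 + r cosθ/√(L² − r² sin²θ)].
With r = 0.051 m, L = 0.2141 m, θ = 146.1°: √(L² − r² sin²θ) = 0.2122 m.
v = −0.051·489.9·0.55775·[1 + 0.051·-0.83001/0.2122] = -11.155 m/s.
|v| = 11.155 m/s = 11155 mm/s.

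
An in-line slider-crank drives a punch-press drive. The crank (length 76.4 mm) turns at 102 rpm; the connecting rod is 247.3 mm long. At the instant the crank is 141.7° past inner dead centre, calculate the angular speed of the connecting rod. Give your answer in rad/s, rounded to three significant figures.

ω = 10.68 rad/s (converted from 102 rpm).
The rod makes angle φ with the slider axis where L sinφ = r sinθ; differentiating, L cosφ·φ̇ = r ω cosθ.
L cosφ = √(L² − r² sin²θ) = 0.24272 m.
|ω_rod| = r ω |cosθ| / √(L² − r² sin²θ) = 0.0764·10.68·0.78478/0.24272 = 2.6385 rad/s.

2.64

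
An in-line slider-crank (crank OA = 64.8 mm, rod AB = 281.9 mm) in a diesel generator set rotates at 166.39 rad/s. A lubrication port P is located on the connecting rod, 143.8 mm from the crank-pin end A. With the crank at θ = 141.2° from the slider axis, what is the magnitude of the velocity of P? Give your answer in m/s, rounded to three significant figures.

7.39

ω = 166.4 rad/s.  Crank-pin speed |V_A| = rω = 10.782 m/s, perpendicular to OA.
Rod angle: sinφ = −(r/L) sinθ ⇒ φ = -8.281°; ω_rod = −rω cosθ/√(L²−r²sin²θ) = +30.122 rad/s.
V_P = V_A + ω_rod × AP, with AP = 0.1438 m along the rod.
Components: V_Px = −rω sinθ − a·ω_rod·sinφ = -6.1322 m/s;  V_Py = rω cosθ + a·ω_rod·cosφ = -4.1165 m/s.
|V_P| = √(V_Px² + V_Py²) = 7.3857 m/s.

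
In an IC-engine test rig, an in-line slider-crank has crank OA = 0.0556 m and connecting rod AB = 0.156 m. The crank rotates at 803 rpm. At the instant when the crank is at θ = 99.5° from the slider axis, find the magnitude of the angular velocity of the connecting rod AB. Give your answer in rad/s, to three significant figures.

5.28

ω = 84.09 rad/s (converted from 803 rpm).
The rod makes angle φ with the slider axis where L sinφ = r sinθ; differentiating, L cosφ·φ̇ = r ω cosθ.
L cosφ = √(L² − r² sin²θ) = 0.14604 m.
|ω_rod| = r ω |cosθ| / √(L² − r² sin²θ) = 0.0556·84.09·0.16505/0.14604 = 5.2838 rad/s.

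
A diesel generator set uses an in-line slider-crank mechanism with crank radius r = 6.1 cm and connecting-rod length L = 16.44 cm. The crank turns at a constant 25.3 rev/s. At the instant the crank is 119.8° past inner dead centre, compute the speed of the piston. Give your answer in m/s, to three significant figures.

ω = 2π·25.3 = 159 rad/s
For an in-line slider-crank, x = r cosθ + √(L² − r² sin²θ), so v = −rω sinθ·[1 + r cosθ/√(L² − r² sin²θ)].
With r = 0.061 m, L = 0.1644 m, θ = 119.8°: √(L² − r² sin²θ) = 0.15565 m.
v = −0.061·159·0.86777·[1 + 0.061·-0.49697/0.15565] = -6.7757 m/s.
|v| = 6.7757 m/s.

6.78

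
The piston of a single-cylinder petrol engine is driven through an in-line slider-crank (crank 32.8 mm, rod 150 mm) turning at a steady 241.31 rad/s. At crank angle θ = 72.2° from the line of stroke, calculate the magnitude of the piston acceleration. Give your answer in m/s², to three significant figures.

238

ω = 241.3 rad/s
x(θ) = r cosθ + √(L² − r² sin²θ); with ω constant, a = ω²·d²x/dθ².
d²x/dθ² = −r cosθ − r²(cos2θ)/√u − r⁴ sin²2θ/(4u^{3/2}),  u = L² − r² sin²θ = 0.0215247 m².
Substituting r = 0.0328 m, L = 0.15 m, θ = 72.2°: d²x/dθ² = -0.0040954 m.
a = ω²·d²x/dθ² = (241.3)²·(-0.0040954) = -238.48 m/s²;  |a| = 238.48 m/s².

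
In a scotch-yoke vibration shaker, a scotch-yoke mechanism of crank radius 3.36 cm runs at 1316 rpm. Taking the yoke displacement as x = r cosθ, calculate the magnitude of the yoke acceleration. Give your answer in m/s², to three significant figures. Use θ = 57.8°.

ω = 137.8 rad/s (from 1316 rpm).
x = r cosθ ⇒ ẍ = −rω² cosθ (ω constant).
|a| = rω²|cosθ| = 0.0336·(137.8)²·|cos 57.8°| = 340.04 m/s².

340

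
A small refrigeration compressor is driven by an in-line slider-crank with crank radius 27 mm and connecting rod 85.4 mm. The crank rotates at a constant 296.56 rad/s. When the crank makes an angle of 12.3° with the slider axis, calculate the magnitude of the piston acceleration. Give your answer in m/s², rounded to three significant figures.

ω = 296.6 rad/s
x(θ) = r cosθ + √(L² − r² sin²θ); with ω constant, a = ω²·d²x/dθ².
d²x/dθ² = −r cosθ − r²(cos2θ)/√u − r⁴ sin²2θ/(4u^{3/2}),  u = L² − r² sin²θ = 0.00726008 m².
Substituting r = 0.027 m, L = 0.0854 m, θ = 12.3°: d²x/dθ² = -0.034197 m.
a = ω²·d²x/dθ² = (296.6)²·(-0.034197) = -3007.5 m/s²;  |a| = 3007.5 m/s².

3010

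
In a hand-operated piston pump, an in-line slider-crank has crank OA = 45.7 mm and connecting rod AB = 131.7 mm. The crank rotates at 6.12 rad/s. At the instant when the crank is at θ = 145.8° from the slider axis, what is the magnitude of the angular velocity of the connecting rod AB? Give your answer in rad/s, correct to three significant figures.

ω = 6.12 rad/s
The rod makes angle φ with the slider axis where L sinφ = r sinθ; differentiating, L cosφ·φ̇ = r ω cosθ.
L cosφ = √(L² − r² sin²θ) = 0.12917 m.
|ω_rod| = r ω |cosθ| / √(L² − r² sin²θ) = 0.0457·6.12·0.82708/0.12917 = 1.7908 rad/s.

1.79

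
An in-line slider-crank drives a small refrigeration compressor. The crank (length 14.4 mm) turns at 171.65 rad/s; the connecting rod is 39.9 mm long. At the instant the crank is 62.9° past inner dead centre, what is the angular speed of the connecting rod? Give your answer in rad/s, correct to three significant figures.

ω = 171.7 rad/s
The rod makes angle φ with the slider axis where L sinφ = r sinθ; differentiating, L cosφ·φ̇ = r ω cosθ.
L cosφ = √(L² − r² sin²θ) = 0.037785 m.
|ω_rod| = r ω |cosθ| / √(L² − r² sin²θ) = 0.0144·171.7·0.45554/0.037785 = 29.8 rad/s.

29.8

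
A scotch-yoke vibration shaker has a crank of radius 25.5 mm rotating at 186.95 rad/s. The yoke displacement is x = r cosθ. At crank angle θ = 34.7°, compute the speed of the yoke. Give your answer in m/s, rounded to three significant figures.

ω = 186.9 rad/s
x = r cosθ ⇒ ẋ = −rω sinθ.
|v| = rω|sinθ| = 0.0255·186.9·|sin 34.7°| = 2.7139 m/s.

2.71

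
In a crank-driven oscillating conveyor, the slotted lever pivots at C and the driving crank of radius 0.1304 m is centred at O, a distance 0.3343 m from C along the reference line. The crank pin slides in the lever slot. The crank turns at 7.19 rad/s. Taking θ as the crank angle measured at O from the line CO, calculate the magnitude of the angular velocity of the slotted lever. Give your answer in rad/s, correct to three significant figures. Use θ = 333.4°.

1.95

ω = 7.19 rad/s
Crank pin A relative to C: A = (d + r cosθ, r sinθ); lever angle φ = atan2(r sinθ, d + r cosθ).
Differentiating tanφ: φ̇ = rω(d cosθ + r)/(d² + r² + 2dr cosθ).
d² + r² + 2dr cosθ = |CA|² = 0.206718 m²;  d cosθ + r = +0.42932 m.
|ω_lever| = |0.1304·7.19·+0.42932| / 0.206718 = 1.9472 rad/s.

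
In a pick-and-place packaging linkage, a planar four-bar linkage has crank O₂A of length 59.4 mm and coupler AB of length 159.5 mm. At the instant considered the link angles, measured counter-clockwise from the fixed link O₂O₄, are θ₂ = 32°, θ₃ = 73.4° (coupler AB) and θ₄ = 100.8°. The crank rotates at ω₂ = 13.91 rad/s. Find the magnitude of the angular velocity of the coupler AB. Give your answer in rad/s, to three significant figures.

10.5

ω₂ = 13.91 rad/s
Differentiating the loop-closure r₂e^{iθ₂}+r₃e^{iθ₃}=r₁+r₄e^{iθ₄} gives r₂ω₂e^{iθ₂}+r₃ω₃e^{iθ₃}=r₄ω₄e^{iθ₄}.
Eliminating the other unknown: ω₃ = r₂ω₂ sin(θ₄−θ₂) / [r₃ sin(θ₃−θ₄)].
Numerator sine = +0.93232; denominator sine = -0.46020.
Result = 0.0594·13.91·(+0.93232) / (0.1595·(-0.46020)) = -10.495 rad/s; magnitude 10.495 rad/s.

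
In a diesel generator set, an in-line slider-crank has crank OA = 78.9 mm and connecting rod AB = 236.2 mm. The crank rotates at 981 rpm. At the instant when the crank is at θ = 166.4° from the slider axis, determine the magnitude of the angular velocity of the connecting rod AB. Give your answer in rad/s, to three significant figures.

33.5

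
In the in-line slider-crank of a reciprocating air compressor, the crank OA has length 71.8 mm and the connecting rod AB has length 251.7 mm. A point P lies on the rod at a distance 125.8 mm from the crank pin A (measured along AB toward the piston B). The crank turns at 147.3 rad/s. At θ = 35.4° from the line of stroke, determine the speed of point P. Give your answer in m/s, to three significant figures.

8.09

ω = 147.3 rad/s.  Crank-pin speed |V_A| = rω = 10.576 m/s, perpendicular to OA.
Rod angle: sinφ = −(r/L) sinθ ⇒ φ = -9.512°; ω_rod = −rω cosθ/√(L²−r²sin²θ) = -34.728 rad/s.
V_P = V_A + ω_rod × AP, with AP = 0.1258 m along the rod.
Components: V_Px = −rω sinθ − a·ω_rod·sinφ = -6.8485 m/s;  V_Py = rω cosθ + a·ω_rod·cosφ = +4.3122 m/s.
|V_P| = √(V_Px² + V_Py²) = 8.093 m/s.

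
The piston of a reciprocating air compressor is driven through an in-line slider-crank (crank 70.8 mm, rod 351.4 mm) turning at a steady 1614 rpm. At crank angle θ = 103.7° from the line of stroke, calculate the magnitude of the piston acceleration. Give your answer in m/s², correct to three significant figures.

847

ω = 2π·1614/60 = 169 rad/s
x(θ) = r cosθ + √(L² − r² sin²θ); with ω constant, a = ω²·d²x/dθ².
d²x/dθ² = −r cosθ − r²(cos2θ)/√u − r⁴ sin²2θ/(4u^{3/2}),  u = L² − r² sin²θ = 0.11875 m².
Substituting r = 0.0708 m, L = 0.3514 m, θ = 103.7°: d²x/dθ² = +0.02965 m.
a = ω²·d²x/dθ² = (169)²·(+0.02965) = +847.01 m/s²;  |a| = 847.01 m/s².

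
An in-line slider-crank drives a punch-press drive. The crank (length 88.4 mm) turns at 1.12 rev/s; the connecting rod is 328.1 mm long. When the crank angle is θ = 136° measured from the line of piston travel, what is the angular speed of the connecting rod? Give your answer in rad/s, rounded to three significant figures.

1.39

ω = 7.037 rad/s (converted from 1.12 rev/s).
The rod makes angle φ with the slider axis where L sinφ = r sinθ; differentiating, L cosφ·φ̇ = r ω cosθ.
L cosφ = √(L² − r² sin²θ) = 0.3223 m.
|ω_rod| = r ω |cosθ| / √(L² − r² sin²θ) = 0.0884·7.037·0.71934/0.3223 = 1.3884 rad/s.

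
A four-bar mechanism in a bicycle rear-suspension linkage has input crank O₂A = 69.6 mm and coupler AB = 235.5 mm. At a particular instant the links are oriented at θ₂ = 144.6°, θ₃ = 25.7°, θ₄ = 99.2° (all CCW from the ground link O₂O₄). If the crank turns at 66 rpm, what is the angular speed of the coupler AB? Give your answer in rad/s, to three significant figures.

1.52

ω₂ = 6.912 rad/s (from 66 rpm).
Differentiating the loop-closure r₂e^{iθ₂}+r₃e^{iθ₃}=r₁+r₄e^{iθ₄} gives r₂ω₂e^{iθ₂}+r₃ω₃e^{iθ₃}=r₄ω₄e^{iθ₄}.
Eliminating the other unknown: ω₃ = r₂ω₂ sin(θ₄−θ₂) / [r₃ sin(θ₃−θ₄)].
Numerator sine = -0.71203; denominator sine = -0.95882.
Result = 0.0696·6.912·(-0.71203) / (0.2355·(-0.95882)) = +1.5169 rad/s; magnitude 1.5169 rad/s.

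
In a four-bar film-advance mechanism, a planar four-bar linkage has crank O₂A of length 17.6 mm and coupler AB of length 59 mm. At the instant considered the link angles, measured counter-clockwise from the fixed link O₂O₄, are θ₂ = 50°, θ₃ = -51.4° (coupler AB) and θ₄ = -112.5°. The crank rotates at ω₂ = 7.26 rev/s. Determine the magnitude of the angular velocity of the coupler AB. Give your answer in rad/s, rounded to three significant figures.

4.67

ω₂ = 45.62 rad/s (from 7.26 rev/s).
Differentiating the loop-closure r₂e^{iθ₂}+r₃e^{iθ₃}=r₁+r₄e^{iθ₄} gives r₂ω₂e^{iθ₂}+r₃ω₃e^{iθ₃}=r₄ω₄e^{iθ₄}.
Eliminating the other unknown: ω₃ = r₂ω₂ sin(θ₄−θ₂) / [r₃ sin(θ₃−θ₄)].
Numerator sine = -0.30071; denominator sine = +0.87546.
Result = 0.0176·45.62·(-0.30071) / (0.059·(+0.87546)) = -4.6739 rad/s; magnitude 4.6739 rad/s.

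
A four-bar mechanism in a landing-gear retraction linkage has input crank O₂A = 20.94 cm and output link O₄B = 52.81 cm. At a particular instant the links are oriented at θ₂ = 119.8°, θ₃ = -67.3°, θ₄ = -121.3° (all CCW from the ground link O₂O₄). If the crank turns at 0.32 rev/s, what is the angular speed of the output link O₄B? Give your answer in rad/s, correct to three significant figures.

ω₂ = 2.011 rad/s (from 0.32 rev/s).
Differentiating the loop-closure r₂e^{iθ₂}+r₃e^{iθ₃}=r₁+r₄e^{iθ₄} gives r₂ω₂e^{iθ₂}+r₃ω₃e^{iθ₃}=r₄ω₄e^{iθ₄}.
Eliminating the other unknown: ω₄ = r₂ω₂ sin(θ₂−θ₃) / [r₄ sin(θ₄−θ₃)].
Numerator sine = -0.12360; denominator sine = -0.80902.
Result = 0.2094·2.011·(-0.12360) / (0.5281·(-0.80902)) = +0.1218 rad/s; magnitude 0.1218 rad/s.

0.122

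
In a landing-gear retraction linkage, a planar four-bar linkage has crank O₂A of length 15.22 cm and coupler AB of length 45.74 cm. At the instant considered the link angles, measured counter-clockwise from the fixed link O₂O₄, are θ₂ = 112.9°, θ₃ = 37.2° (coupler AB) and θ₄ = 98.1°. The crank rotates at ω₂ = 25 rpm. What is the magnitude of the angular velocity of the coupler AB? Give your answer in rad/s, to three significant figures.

0.255

ω₂ = 2.618 rad/s (from 25 rpm).
Differentiating the loop-closure r₂e^{iθ₂}+r₃e^{iθ₃}=r₁+r₄e^{iθ₄} gives r₂ω₂e^{iθ₂}+r₃ω₃e^{iθ₃}=r₄ω₄e^{iθ₄}.
Eliminating the other unknown: ω₃ = r₂ω₂ sin(θ₄−θ₂) / [r₃ sin(θ₃−θ₄)].
Numerator sine = -0.25545; denominator sine = -0.87377.
Result = 0.1522·2.618·(-0.25545) / (0.4574·(-0.87377)) = +0.25468 rad/s; magnitude 0.25468 rad/s.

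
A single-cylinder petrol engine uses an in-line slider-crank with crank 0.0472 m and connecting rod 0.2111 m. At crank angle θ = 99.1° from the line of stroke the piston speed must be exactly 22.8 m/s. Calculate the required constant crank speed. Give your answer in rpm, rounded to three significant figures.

4850

For an in-line slider-crank, |v_piston| = rω|sinθ|·[1 + r cosθ/√(L² − r² sin²θ)].
With r = 0.0472 m, L = 0.2111 m, θ = 99.1°: the bracketed kinematic factor |dx/dθ| = 0.044916 m.
ω = v/|dx/dθ| = 22.8/0.044916 = 507.61 rad/s.
N = 60ω/(2π) = 4847.3 rpm.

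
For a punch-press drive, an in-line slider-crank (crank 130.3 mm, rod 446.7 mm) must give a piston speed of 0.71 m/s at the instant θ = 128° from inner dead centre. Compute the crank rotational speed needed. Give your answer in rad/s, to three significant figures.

8.48

For an in-line slider-crank, |v_piston| = rω|sinθ|·[1 + r cosθ/√(L² − r² sin²θ)].
With r = 0.1303 m, L = 0.4467 m, θ = 128°: the bracketed kinematic factor |dx/dθ| = 0.083731 m.
ω = v/|dx/dθ| = 0.71/0.083731 = 8.4795 rad/s.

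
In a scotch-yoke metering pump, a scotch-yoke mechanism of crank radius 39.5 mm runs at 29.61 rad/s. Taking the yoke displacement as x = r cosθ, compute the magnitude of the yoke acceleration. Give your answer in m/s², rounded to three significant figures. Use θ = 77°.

ω = 29.61 rad/s
x = r cosθ ⇒ ẍ = −rω² cosθ (ω constant).
|a| = rω²|cosθ| = 0.0395·(29.61)²·|cos 77°| = 7.7904 m/s².

7.79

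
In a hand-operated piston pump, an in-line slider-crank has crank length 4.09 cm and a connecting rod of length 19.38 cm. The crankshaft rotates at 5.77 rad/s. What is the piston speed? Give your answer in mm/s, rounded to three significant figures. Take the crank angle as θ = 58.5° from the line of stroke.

ω = 5.77 rad/s
For an in-line slider-crank, x = r cosθ + √(L² − r² sin²θ), so v = −rω sinθ·[1 + r cosθ/√(L² − r² sin²θ)].
With r = 0.0409 m, L = 0.1938 m, θ = 58.5°: √(L² − r² sin²θ) = 0.19064 m.
v = −0.0409·5.77·0.85264·[1 + 0.0409·0.52250/0.19064] = -0.22377 m/s.
|v| = 0.22377 m/s = 223.77 mm/s.

224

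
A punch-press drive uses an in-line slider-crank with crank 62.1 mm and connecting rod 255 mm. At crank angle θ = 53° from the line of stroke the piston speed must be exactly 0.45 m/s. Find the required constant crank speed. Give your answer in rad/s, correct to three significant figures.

7.89

For an in-line slider-crank, |v_piston| = rω|sinθ|·[1 + r cosθ/√(L² − r² sin²θ)].
With r = 0.0621 m, L = 0.255 m, θ = 53°: the bracketed kinematic factor |dx/dθ| = 0.057005 m.
ω = v/|dx/dθ| = 0.45/0.057005 = 7.894 rad/s.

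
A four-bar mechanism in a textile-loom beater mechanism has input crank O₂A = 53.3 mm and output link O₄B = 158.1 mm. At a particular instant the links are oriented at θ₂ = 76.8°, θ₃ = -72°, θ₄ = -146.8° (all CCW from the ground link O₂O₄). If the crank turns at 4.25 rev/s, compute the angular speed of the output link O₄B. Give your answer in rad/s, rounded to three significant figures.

4.83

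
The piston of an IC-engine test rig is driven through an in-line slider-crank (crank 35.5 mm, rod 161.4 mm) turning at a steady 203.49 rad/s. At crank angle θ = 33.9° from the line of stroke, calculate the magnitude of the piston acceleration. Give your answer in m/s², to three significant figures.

ω = 203.5 rad/s
x(θ) = r cosθ + √(L² − r² sin²θ); with ω constant, a = ω²·d²x/dθ².
d²x/dθ² = −r cosθ − r²(cos2θ)/√u − r⁴ sin²2θ/(4u^{3/2}),  u = L² − r² sin²θ = 0.0256579 m².
Substituting r = 0.0355 m, L = 0.1614 m, θ = 33.9°: d²x/dθ² = -0.032521 m.
a = ω²·d²x/dθ² = (203.5)²·(-0.032521) = -1346.6 m/s²;  |a| = 1346.6 m/s².

1350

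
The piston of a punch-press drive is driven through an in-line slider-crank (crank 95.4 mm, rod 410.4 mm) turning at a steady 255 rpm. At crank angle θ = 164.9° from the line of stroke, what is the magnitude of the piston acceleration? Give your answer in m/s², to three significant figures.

51.9

ω = 2π·255/60 = 26.7 rad/s
x(θ) = r cosθ + √(L² − r² sin²θ); with ω constant, a = ω²·d²x/dθ².
d²x/dθ² = −r cosθ − r²(cos2θ)/√u − r⁴ sin²2θ/(4u^{3/2}),  u = L² − r² sin²θ = 0.167811 m².
Substituting r = 0.0954 m, L = 0.4104 m, θ = 164.9°: d²x/dθ² = +0.072828 m.
a = ω²·d²x/dθ² = (26.7)²·(+0.072828) = +51.932 m/s²;  |a| = 51.932 m/s².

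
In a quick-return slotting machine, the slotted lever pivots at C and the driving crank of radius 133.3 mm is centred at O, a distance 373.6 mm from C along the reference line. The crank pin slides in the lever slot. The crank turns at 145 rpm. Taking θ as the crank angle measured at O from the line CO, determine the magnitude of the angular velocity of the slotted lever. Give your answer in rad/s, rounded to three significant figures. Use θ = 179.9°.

8.42

ω = 15.18 rad/s (from 145 rpm).
Crank pin A relative to C: A = (d + r cosθ, r sinθ); lever angle φ = atan2(r sinθ, d + r cosθ).
Differentiating tanφ: φ̇ = rω(d cosθ + r)/(d² + r² + 2dr cosθ).
d² + r² + 2dr cosθ = |CA|² = 0.0577442 m²;  d cosθ + r = -0.2403 m.
|ω_lever| = |0.1333·15.18·-0.2403| / 0.0577442 = 8.4231 rad/s.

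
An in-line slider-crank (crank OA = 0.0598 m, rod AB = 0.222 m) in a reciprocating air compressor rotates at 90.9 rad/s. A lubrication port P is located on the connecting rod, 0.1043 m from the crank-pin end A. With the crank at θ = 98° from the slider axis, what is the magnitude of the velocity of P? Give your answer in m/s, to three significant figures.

ω = 90.9 rad/s.  Crank-pin speed |V_A| = rω = 5.4358 m/s, perpendicular to OA.
Rod angle: sinφ = −(r/L) sinθ ⇒ φ = -15.471°; ω_rod = −rω cosθ/√(L²−r²sin²θ) = +3.5359 rad/s.
V_P = V_A + ω_rod × AP, with AP = 0.1043 m along the rod.
Components: V_Px = −rω sinθ − a·ω_rod·sinφ = -5.2845 m/s;  V_Py = rω cosθ + a·ω_rod·cosφ = -0.40109 m/s.
|V_P| = √(V_Px² + V_Py²) = 5.2997 m/s.

5.30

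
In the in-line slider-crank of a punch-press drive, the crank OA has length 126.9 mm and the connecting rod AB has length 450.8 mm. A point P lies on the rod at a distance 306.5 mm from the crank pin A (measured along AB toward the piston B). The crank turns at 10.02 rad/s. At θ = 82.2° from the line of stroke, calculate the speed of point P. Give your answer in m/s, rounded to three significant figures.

ω = 10.02 rad/s.  Crank-pin speed |V_A| = rω = 1.2715 m/s, perpendicular to OA.
Rod angle: sinφ = −(r/L) sinθ ⇒ φ = -16.194°; ω_rod = −rω cosθ/√(L²−r²sin²θ) = -0.39862 rad/s.
V_P = V_A + ω_rod × AP, with AP = 0.3065 m along the rod.
Components: V_Px = −rω sinθ − a·ω_rod·sinφ = -1.2938 m/s;  V_Py = rω cosθ + a·ω_rod·cosφ = +0.055238 m/s.
|V_P| = √(V_Px² + V_Py²) = 1.295 m/s.

1.30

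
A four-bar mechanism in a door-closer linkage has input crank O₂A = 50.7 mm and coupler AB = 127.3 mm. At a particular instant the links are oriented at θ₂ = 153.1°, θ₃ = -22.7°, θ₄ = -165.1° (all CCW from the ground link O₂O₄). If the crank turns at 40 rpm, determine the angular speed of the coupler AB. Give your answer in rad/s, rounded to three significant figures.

1.82

ω₂ = 4.189 rad/s (from 40 rpm).
Differentiating the loop-closure r₂e^{iθ₂}+r₃e^{iθ₃}=r₁+r₄e^{iθ₄} gives r₂ω₂e^{iθ₂}+r₃ω₃e^{iθ₃}=r₄ω₄e^{iθ₄}.
Eliminating the other unknown: ω₃ = r₂ω₂ sin(θ₄−θ₂) / [r₃ sin(θ₃−θ₄)].
Numerator sine = +0.66653; denominator sine = +0.61015.
Result = 0.0507·4.189·(+0.66653) / (0.1273·(+0.61015)) = +1.8225 rad/s; magnitude 1.8225 rad/s.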